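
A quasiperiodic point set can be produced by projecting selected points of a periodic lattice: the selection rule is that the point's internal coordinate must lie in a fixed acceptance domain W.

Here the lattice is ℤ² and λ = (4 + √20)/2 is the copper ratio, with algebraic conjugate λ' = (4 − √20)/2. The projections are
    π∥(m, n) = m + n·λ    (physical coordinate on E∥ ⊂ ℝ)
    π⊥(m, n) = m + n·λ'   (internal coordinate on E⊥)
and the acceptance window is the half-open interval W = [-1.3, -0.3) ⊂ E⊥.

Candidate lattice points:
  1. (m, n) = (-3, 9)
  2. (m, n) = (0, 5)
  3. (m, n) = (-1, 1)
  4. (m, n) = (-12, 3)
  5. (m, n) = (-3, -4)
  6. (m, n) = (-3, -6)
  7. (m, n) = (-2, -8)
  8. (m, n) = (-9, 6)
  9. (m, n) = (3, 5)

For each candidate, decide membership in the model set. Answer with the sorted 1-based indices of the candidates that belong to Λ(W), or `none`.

2, 3

Compute λ' = (4−√20)/2 = -0.2361, so π⊥(m,n) = m -0.2361·n.
[1] lift (-3,9): star map gives -5.1246; window check -1.3 ≤ -5.1246 < -0.3 is false → out
[2] lift (0,5): star map gives -1.1803; window check -1.3 ≤ -1.1803 < -0.3 is true → IN Λ
[3] lift (-1,1): star map gives -1.2361; window check -1.3 ≤ -1.2361 < -0.3 is true → IN Λ
[4] lift (-12,3): star map gives -12.7082; window check -1.3 ≤ -12.7082 < -0.3 is false → out
[5] lift (-3,-4): star map gives -2.0557; window check -1.3 ≤ -2.0557 < -0.3 is false → out
[6] lift (-3,-6): star map gives -1.5836; window check -1.3 ≤ -1.5836 < -0.3 is false → out
[7] lift (-2,-8): star map gives -0.1115; window check -1.3 ≤ -0.1115 < -0.3 is false → out
[8] lift (-9,6): star map gives -10.4164; window check -1.3 ≤ -10.4164 < -0.3 is false → out
[9] lift (3,5): star map gives 1.8197; window check -1.3 ≤ 1.8197 < -0.3 is false → out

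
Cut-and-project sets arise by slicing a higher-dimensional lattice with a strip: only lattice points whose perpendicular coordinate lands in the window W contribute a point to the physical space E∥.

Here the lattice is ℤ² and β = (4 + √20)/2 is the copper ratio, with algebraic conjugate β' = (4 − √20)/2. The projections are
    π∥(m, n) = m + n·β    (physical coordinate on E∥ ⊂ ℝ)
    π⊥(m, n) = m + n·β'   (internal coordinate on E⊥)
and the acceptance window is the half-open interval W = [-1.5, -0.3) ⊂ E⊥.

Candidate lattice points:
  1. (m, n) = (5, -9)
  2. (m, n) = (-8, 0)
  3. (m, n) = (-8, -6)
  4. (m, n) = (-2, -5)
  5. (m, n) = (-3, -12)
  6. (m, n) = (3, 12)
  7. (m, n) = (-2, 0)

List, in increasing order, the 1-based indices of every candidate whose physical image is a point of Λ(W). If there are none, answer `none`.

Compute β' = (4−√20)/2 = -0.23607, so π⊥(m,n) = m -0.23607·n.
[1] lift (5,-9): star map gives 7.12461; window check -1.5 ≤ 7.12461 < -0.3 is false → out
[2] lift (-8,0): star map gives -8.00000; window check -1.5 ≤ -8.00000 < -0.3 is false → out
[3] lift (-8,-6): star map gives -6.58359; window check -1.5 ≤ -6.58359 < -0.3 is false → out
[4] lift (-2,-5): star map gives -0.81966; window check -1.5 ≤ -0.81966 < -0.3 is true → IN Λ
[5] lift (-3,-12): star map gives -0.16718; window check -1.5 ≤ -0.16718 < -0.3 is false → out
[6] lift (3,12): star map gives 0.16718; window check -1.5 ≤ 0.16718 < -0.3 is false → out
[7] lift (-2,0): star map gives -2.00000; window check -1.5 ≤ -2.00000 < -0.3 is false → out

4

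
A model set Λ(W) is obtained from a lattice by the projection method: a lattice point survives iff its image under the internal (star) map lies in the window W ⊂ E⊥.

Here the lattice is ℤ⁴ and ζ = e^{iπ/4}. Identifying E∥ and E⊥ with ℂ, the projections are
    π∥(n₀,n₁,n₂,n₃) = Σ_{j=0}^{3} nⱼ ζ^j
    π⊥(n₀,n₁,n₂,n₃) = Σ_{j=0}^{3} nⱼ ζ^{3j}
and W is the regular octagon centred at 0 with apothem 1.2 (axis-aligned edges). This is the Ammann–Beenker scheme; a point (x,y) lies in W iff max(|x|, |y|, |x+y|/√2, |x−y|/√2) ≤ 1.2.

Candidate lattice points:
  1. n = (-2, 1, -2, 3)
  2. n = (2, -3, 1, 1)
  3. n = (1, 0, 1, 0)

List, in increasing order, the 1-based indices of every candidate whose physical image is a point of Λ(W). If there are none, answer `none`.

Internal map: ζ^{3j} for j=0..3 gives (1,0), (−√2/2,√2/2), (0,−1), (√2/2,√2/2).
candidate 1: n = (-2, 1, -2, 3) → π⊥ ≈ (-0.58579, +4.82843); max(|x|,|y|,|x±y|/√2) = 4.82843 > 1.2 ⇒ ∉ W
candidate 2: n = (2, -3, 1, 1) → π⊥ ≈ (+4.82843, -2.41421); max(|x|,|y|,|x±y|/√2) = 5.12132 > 1.2 ⇒ ∉ W
candidate 3: n = (1, 0, 1, 0) → π⊥ ≈ (+1.00000, -1.00000); max(|x|,|y|,|x±y|/√2) = 1.41421 > 1.2 ⇒ ∉ W

none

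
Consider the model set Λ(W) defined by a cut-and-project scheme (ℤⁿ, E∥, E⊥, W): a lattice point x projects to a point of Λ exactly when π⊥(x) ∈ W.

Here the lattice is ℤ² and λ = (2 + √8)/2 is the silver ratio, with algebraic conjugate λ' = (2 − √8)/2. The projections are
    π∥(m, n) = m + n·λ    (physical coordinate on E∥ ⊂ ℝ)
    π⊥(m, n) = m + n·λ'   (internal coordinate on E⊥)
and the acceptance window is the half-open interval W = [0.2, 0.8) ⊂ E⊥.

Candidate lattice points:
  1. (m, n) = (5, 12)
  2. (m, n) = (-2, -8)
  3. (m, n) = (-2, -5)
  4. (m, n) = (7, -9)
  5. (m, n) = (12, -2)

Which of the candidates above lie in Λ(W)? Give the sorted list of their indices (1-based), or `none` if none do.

λ' = (2−√8)/2 ≈ -0.414214.
#1 (5,12): internal coord 5 + (12)·λ' = +0.029437; +0.029437 ∉ [0.2, 0.8) → out
#2 (-2,-8): internal coord -2 + (-8)·λ' = +1.313708; +1.313708 ∉ [0.2, 0.8) → out
#3 (-2,-5): internal coord -2 + (-5)·λ' = +0.071068; +0.071068 ∉ [0.2, 0.8) → out
#4 (7,-9): internal coord 7 + (-9)·λ' = +10.727922; +10.727922 ∉ [0.2, 0.8) → out
#5 (12,-2): internal coord 12 + (-2)·λ' = +12.828427; +12.828427 ∉ [0.2, 0.8) → out

none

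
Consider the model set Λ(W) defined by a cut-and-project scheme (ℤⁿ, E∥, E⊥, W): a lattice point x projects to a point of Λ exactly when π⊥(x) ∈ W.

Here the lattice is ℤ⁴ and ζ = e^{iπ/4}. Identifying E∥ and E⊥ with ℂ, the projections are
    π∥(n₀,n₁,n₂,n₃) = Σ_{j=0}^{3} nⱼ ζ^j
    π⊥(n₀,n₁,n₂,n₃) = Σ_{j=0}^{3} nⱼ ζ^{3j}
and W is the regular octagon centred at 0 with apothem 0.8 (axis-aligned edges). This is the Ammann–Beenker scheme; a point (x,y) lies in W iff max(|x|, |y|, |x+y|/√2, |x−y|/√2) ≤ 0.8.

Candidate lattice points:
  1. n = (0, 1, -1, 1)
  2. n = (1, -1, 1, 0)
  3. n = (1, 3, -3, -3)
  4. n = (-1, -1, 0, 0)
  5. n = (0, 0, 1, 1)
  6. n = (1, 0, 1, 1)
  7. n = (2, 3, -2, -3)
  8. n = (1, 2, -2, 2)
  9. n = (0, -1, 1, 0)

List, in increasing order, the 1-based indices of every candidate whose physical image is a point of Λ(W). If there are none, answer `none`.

4, 5

π⊥(n) = n₀ + n₁ζ³ + n₂ζ⁶ + n₃ζ⁹ where ζ = e^{iπ/4}.
#1 (0, 1, -1, 1): internal (0.000000, 2.414214); octagon support 2.414214 vs apothem 0.8 → ∉ W
#2 (1, -1, 1, 0): internal (1.707107, -1.707107); octagon support 2.414214 vs apothem 0.8 → ∉ W
#3 (1, 3, -3, -3): internal (-3.242641, 3.000000); octagon support 4.414214 vs apothem 0.8 → ∉ W
#4 (-1, -1, 0, 0): internal (-0.292893, -0.707107); octagon support 0.707107 vs apothem 0.8 → ∈ W
#5 (0, 0, 1, 1): internal (0.707107, -0.292893); octagon support 0.707107 vs apothem 0.8 → ∈ W
#6 (1, 0, 1, 1): internal (1.707107, -0.292893); octagon support 1.707107 vs apothem 0.8 → ∉ W
#7 (2, 3, -2, -3): internal (-2.242641, 2.000000); octagon support 3.000000 vs apothem 0.8 → ∉ W
#8 (1, 2, -2, 2): internal (1.000000, 4.828427); octagon support 4.828427 vs apothem 0.8 → ∉ W
#9 (0, -1, 1, 0): internal (0.707107, -1.707107); octagon support 1.707107 vs apothem 0.8 → ∉ W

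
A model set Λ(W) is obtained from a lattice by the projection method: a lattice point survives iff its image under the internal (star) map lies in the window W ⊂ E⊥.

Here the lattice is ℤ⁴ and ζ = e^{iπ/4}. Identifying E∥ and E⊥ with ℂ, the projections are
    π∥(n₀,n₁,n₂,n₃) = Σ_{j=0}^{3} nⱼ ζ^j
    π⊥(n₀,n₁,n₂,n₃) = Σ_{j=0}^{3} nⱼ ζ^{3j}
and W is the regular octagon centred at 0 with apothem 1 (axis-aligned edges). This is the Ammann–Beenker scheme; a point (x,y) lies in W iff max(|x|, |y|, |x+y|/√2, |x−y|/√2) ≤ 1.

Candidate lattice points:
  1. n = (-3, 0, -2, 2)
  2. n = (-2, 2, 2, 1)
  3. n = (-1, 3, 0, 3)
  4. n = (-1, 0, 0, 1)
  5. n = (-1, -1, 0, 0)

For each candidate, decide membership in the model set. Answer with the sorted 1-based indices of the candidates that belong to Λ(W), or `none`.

With ζ = e^{iπ/4} the internal vectors are ζ^0,ζ^3,ζ^6,ζ^9.
#1 (-3, 0, -2, 2): internal (-1.58579, 3.41421); octagon support 3.53553 vs apothem 1 → ∉ W
#2 (-2, 2, 2, 1): internal (-2.70711, 0.12132); octagon support 2.70711 vs apothem 1 → ∉ W
#3 (-1, 3, 0, 3): internal (-1.00000, 4.24264); octagon support 4.24264 vs apothem 1 → ∉ W
#4 (-1, 0, 0, 1): internal (-0.29289, 0.70711); octagon support 0.70711 vs apothem 1 → ∈ W
#5 (-1, -1, 0, 0): internal (-0.29289, -0.70711); octagon support 0.70711 vs apothem 1 → ∈ W

4, 5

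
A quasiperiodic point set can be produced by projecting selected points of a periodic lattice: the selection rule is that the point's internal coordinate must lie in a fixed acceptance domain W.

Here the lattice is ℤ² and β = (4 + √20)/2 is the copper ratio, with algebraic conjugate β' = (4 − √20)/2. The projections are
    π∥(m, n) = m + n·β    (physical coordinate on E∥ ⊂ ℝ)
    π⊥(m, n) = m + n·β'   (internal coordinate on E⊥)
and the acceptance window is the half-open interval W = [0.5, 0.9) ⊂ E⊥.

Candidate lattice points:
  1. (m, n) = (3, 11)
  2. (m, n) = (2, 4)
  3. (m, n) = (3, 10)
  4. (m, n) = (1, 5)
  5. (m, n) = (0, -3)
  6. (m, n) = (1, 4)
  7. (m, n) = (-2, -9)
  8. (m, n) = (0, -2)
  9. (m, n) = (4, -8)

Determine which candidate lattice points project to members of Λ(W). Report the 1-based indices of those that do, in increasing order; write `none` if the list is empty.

3, 5

Compute β' = (4−√20)/2 = -0.236068, so π⊥(m,n) = m -0.236068·n.
candidate 1: (m,n)=(3,11) → π∥ = 3+11·β ≈ 49.596748, π⊥ = 3+11·β' ≈ 0.403252 ∉ [0.5, 0.9) ⇒ out
candidate 2: (m,n)=(2,4) → π∥ = 2+4·β ≈ 18.944272, π⊥ = 2+4·β' ≈ 1.055728 ∉ [0.5, 0.9) ⇒ out
candidate 3: (m,n)=(3,10) → π∥ = 3+10·β ≈ 45.360680, π⊥ = 3+10·β' ≈ 0.639320 ∈ [0.5, 0.9) ⇒ IN Λ
candidate 4: (m,n)=(1,5) → π∥ = 1+5·β ≈ 22.180340, π⊥ = 1+5·β' ≈ -0.180340 ∉ [0.5, 0.9) ⇒ out
candidate 5: (m,n)=(0,-3) → π∥ = 0-3·β ≈ -12.708204, π⊥ = 0-3·β' ≈ 0.708204 ∈ [0.5, 0.9) ⇒ IN Λ
candidate 6: (m,n)=(1,4) → π∥ = 1+4·β ≈ 17.944272, π⊥ = 1+4·β' ≈ 0.055728 ∉ [0.5, 0.9) ⇒ out
candidate 7: (m,n)=(-2,-9) → π∥ = -2-9·β ≈ -40.124612, π⊥ = -2-9·β' ≈ 0.124612 ∉ [0.5, 0.9) ⇒ out
candidate 8: (m,n)=(0,-2) → π∥ = 0-2·β ≈ -8.472136, π⊥ = 0-2·β' ≈ 0.472136 ∉ [0.5, 0.9) ⇒ out
candidate 9: (m,n)=(4,-8) → π∥ = 4-8·β ≈ -29.888544, π⊥ = 4-8·β' ≈ 5.888544 ∉ [0.5, 0.9) ⇒ out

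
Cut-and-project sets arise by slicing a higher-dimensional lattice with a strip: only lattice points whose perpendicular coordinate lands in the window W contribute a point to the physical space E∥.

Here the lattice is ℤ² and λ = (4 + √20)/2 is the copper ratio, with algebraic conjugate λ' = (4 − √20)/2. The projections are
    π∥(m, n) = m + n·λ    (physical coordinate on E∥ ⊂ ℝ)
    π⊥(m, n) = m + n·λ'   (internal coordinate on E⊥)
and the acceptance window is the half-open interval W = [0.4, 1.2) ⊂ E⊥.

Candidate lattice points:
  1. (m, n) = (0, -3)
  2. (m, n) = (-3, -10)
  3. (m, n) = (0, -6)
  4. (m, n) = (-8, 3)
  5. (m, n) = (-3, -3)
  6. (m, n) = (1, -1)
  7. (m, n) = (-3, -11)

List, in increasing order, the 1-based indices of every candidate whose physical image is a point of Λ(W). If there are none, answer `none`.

Compute λ' = (4−√20)/2 = -0.23607, so π⊥(m,n) = m -0.23607·n.
[1] lift (0,-3): star map gives 0.70820; window check 0.4 ≤ 0.70820 < 1.2 is true → IN Λ
[2] lift (-3,-10): star map gives -0.63932; window check 0.4 ≤ -0.63932 < 1.2 is false → out
[3] lift (0,-6): star map gives 1.41641; window check 0.4 ≤ 1.41641 < 1.2 is false → out
[4] lift (-8,3): star map gives -8.70820; window check 0.4 ≤ -8.70820 < 1.2 is false → out
[5] lift (-3,-3): star map gives -2.29180; window check 0.4 ≤ -2.29180 < 1.2 is false → out
[6] lift (1,-1): star map gives 1.23607; window check 0.4 ≤ 1.23607 < 1.2 is false → out
[7] lift (-3,-11): star map gives -0.40325; window check 0.4 ≤ -0.40325 < 1.2 is false → out

1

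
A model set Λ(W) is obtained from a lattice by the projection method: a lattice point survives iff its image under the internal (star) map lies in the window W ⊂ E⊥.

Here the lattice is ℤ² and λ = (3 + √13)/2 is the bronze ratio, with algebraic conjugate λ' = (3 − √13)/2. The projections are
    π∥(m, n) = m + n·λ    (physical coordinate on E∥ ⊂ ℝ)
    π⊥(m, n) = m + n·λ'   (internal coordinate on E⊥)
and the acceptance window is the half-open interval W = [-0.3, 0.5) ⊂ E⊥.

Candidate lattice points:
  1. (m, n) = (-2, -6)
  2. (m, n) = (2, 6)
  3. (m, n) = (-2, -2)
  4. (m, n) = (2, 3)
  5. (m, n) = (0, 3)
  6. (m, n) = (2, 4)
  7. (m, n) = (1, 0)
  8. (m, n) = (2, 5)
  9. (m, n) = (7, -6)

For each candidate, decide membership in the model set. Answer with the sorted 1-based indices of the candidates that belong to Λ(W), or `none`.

Numerically λ ≈ 3.30278 and λ' = −1/λ ≈ -0.30278.
candidate 1: (m,n)=(-2,-6) → π∥ = -2-6·λ ≈ -21.81665, π⊥ = -2-6·λ' ≈ -0.18335 ∈ [-0.3, 0.5) ⇒ IN Λ
candidate 2: (m,n)=(2,6) → π∥ = 2+6·λ ≈ 21.81665, π⊥ = 2+6·λ' ≈ 0.18335 ∈ [-0.3, 0.5) ⇒ IN Λ
candidate 3: (m,n)=(-2,-2) → π∥ = -2-2·λ ≈ -8.60555, π⊥ = -2-2·λ' ≈ -1.39445 ∉ [-0.3, 0.5) ⇒ out
candidate 4: (m,n)=(2,3) → π∥ = 2+3·λ ≈ 11.90833, π⊥ = 2+3·λ' ≈ 1.09167 ∉ [-0.3, 0.5) ⇒ out
candidate 5: (m,n)=(0,3) → π∥ = 0+3·λ ≈ 9.90833, π⊥ = 0+3·λ' ≈ -0.90833 ∉ [-0.3, 0.5) ⇒ out
candidate 6: (m,n)=(2,4) → π∥ = 2+4·λ ≈ 15.21110, π⊥ = 2+4·λ' ≈ 0.78890 ∉ [-0.3, 0.5) ⇒ out
candidate 7: (m,n)=(1,0) → π∥ = 1+0·λ ≈ 1.00000, π⊥ = 1+0·λ' ≈ 1.00000 ∉ [-0.3, 0.5) ⇒ out
candidate 8: (m,n)=(2,5) → π∥ = 2+5·λ ≈ 18.51388, π⊥ = 2+5·λ' ≈ 0.48612 ∈ [-0.3, 0.5) ⇒ IN Λ
candidate 9: (m,n)=(7,-6) → π∥ = 7-6·λ ≈ -12.81665, π⊥ = 7-6·λ' ≈ 8.81665 ∉ [-0.3, 0.5) ⇒ out

1, 2, 8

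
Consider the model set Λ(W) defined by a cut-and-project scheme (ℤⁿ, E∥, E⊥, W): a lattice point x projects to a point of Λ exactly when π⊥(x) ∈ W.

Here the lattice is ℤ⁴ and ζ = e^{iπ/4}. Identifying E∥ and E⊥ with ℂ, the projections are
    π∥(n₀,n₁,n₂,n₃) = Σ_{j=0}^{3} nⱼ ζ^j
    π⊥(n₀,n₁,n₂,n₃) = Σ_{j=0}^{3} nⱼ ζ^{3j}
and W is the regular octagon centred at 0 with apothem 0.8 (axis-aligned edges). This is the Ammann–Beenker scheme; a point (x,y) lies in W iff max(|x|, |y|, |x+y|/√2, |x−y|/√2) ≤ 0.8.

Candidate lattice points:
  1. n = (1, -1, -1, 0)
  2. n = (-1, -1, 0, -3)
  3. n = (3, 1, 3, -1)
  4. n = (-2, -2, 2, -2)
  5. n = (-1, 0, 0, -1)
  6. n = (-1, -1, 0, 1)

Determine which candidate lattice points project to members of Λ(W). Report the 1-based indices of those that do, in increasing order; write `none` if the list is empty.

6

π⊥(n) = n₀ + n₁ζ³ + n₂ζ⁶ + n₃ζ⁹ where ζ = e^{iπ/4}.
candidate 1: n = (1, -1, -1, 0) → π⊥ ≈ (+1.707107, +0.292893); max(|x|,|y|,|x±y|/√2) = 1.707107 > 0.8 ⇒ ∉ W
candidate 2: n = (-1, -1, 0, -3) → π⊥ ≈ (-2.414214, -2.828427); max(|x|,|y|,|x±y|/√2) = 3.707107 > 0.8 ⇒ ∉ W
candidate 3: n = (3, 1, 3, -1) → π⊥ ≈ (+1.585786, -3.000000); max(|x|,|y|,|x±y|/√2) = 3.242641 > 0.8 ⇒ ∉ W
candidate 4: n = (-2, -2, 2, -2) → π⊥ ≈ (-2.000000, -4.828427); max(|x|,|y|,|x±y|/√2) = 4.828427 > 0.8 ⇒ ∉ W
candidate 5: n = (-1, 0, 0, -1) → π⊥ ≈ (-1.707107, -0.707107); max(|x|,|y|,|x±y|/√2) = 1.707107 > 0.8 ⇒ ∉ W
candidate 6: n = (-1, -1, 0, 1) → π⊥ ≈ (+0.414214, +0.000000); max(|x|,|y|,|x±y|/√2) = 0.414214 ≤ 0.8 ⇒ ∈ W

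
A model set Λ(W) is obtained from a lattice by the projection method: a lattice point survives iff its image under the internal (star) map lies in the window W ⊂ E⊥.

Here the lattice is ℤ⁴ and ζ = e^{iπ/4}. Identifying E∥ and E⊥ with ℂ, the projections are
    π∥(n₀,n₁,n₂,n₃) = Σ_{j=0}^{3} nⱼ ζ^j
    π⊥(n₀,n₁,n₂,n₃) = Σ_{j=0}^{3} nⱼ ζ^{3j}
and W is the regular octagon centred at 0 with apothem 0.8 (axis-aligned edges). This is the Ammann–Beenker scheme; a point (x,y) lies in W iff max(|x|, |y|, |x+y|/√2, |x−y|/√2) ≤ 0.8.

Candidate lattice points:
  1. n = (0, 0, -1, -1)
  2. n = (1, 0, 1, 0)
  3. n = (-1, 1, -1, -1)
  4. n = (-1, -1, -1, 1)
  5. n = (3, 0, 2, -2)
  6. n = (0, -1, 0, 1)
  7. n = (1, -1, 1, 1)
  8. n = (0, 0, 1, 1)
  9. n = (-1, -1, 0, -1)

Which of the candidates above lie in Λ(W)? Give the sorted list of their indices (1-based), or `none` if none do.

1, 8

Internal map: ζ^{3j} for j=0..3 gives (1,0), (−√2/2,√2/2), (0,−1), (√2/2,√2/2).
#1 (0, 0, -1, -1): internal (-0.70711, 0.29289); octagon support 0.70711 vs apothem 0.8 → ∈ W
#2 (1, 0, 1, 0): internal (1.00000, -1.00000); octagon support 1.41421 vs apothem 0.8 → ∉ W
#3 (-1, 1, -1, -1): internal (-2.41421, 1.00000); octagon support 2.41421 vs apothem 0.8 → ∉ W
#4 (-1, -1, -1, 1): internal (0.41421, 1.00000); octagon support 1.00000 vs apothem 0.8 → ∉ W
#5 (3, 0, 2, -2): internal (1.58579, -3.41421); octagon support 3.53553 vs apothem 0.8 → ∉ W
#6 (0, -1, 0, 1): internal (1.41421, 0.00000); octagon support 1.41421 vs apothem 0.8 → ∉ W
#7 (1, -1, 1, 1): internal (2.41421, -1.00000); octagon support 2.41421 vs apothem 0.8 → ∉ W
#8 (0, 0, 1, 1): internal (0.70711, -0.29289); octagon support 0.70711 vs apothem 0.8 → ∈ W
#9 (-1, -1, 0, -1): internal (-1.00000, -1.41421); octagon support 1.70711 vs apothem 0.8 → ∉ W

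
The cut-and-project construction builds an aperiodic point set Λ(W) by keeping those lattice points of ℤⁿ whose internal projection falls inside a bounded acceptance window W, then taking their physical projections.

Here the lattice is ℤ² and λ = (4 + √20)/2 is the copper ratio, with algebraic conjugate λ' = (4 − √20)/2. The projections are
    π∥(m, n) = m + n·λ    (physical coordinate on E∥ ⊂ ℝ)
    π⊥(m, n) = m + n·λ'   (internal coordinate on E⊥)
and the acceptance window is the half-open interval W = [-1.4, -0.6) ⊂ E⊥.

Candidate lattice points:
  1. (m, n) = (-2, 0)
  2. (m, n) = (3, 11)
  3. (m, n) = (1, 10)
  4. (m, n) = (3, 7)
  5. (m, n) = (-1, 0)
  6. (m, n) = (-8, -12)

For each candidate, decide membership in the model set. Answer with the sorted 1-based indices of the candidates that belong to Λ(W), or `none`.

Numerically λ ≈ 4.236068 and λ' = −1/λ ≈ -0.236068.
[1] lift (-2,0): star map gives -2.000000; window check -1.4 ≤ -2.000000 < -0.6 is false → out
[2] lift (3,11): star map gives 0.403252; window check -1.4 ≤ 0.403252 < -0.6 is false → out
[3] lift (1,10): star map gives -1.360680; window check -1.4 ≤ -1.360680 < -0.6 is true → IN Λ
[4] lift (3,7): star map gives 1.347524; window check -1.4 ≤ 1.347524 < -0.6 is false → out
[5] lift (-1,0): star map gives -1.000000; window check -1.4 ≤ -1.000000 < -0.6 is true → IN Λ
[6] lift (-8,-12): star map gives -5.167184; window check -1.4 ≤ -5.167184 < -0.6 is false → out

3, 5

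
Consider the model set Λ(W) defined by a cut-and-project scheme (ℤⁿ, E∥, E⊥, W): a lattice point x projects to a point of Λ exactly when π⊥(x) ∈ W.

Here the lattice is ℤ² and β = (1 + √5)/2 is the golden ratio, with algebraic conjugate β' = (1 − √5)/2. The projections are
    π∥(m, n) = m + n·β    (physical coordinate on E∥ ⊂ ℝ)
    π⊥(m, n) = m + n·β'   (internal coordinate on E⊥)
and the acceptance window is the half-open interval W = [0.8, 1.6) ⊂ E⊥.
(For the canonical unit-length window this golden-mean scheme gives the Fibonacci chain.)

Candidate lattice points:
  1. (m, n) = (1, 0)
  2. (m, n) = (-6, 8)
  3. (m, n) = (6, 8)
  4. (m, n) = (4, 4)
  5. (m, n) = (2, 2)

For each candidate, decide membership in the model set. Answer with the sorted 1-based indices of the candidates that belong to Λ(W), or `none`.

1, 3, 4

Compute β' = (1−√5)/2 = -0.618034, so π⊥(m,n) = m -0.618034·n.
candidate 1: (m,n)=(1,0) → π∥ = 1+0·β ≈ 1.000000, π⊥ = 1+0·β' ≈ 1.000000 ∈ [0.8, 1.6) ⇒ IN Λ
candidate 2: (m,n)=(-6,8) → π∥ = -6+8·β ≈ 6.944272, π⊥ = -6+8·β' ≈ -10.944272 ∉ [0.8, 1.6) ⇒ out
candidate 3: (m,n)=(6,8) → π∥ = 6+8·β ≈ 18.944272, π⊥ = 6+8·β' ≈ 1.055728 ∈ [0.8, 1.6) ⇒ IN Λ
candidate 4: (m,n)=(4,4) → π∥ = 4+4·β ≈ 10.472136, π⊥ = 4+4·β' ≈ 1.527864 ∈ [0.8, 1.6) ⇒ IN Λ
candidate 5: (m,n)=(2,2) → π∥ = 2+2·β ≈ 5.236068, π⊥ = 2+2·β' ≈ 0.763932 ∉ [0.8, 1.6) ⇒ out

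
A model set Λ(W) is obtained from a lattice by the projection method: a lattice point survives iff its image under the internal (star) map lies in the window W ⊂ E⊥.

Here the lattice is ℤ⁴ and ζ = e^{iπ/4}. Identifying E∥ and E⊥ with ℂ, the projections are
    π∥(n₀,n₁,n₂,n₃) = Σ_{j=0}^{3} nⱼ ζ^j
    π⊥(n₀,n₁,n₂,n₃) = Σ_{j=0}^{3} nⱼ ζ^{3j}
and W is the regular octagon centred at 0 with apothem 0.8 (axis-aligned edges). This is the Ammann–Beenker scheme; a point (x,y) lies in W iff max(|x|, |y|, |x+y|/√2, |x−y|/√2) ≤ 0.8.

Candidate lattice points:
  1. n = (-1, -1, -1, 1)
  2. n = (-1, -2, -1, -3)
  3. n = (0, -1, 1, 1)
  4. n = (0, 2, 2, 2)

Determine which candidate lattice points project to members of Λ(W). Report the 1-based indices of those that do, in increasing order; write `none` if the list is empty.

none

With ζ = e^{iπ/4} the internal vectors are ζ^0,ζ^3,ζ^6,ζ^9.
#1 (-1, -1, -1, 1): internal (0.41421, 1.00000); octagon support 1.00000 vs apothem 0.8 → ∉ W
#2 (-1, -2, -1, -3): internal (-1.70711, -2.53553); octagon support 3.00000 vs apothem 0.8 → ∉ W
#3 (0, -1, 1, 1): internal (1.41421, -1.00000); octagon support 1.70711 vs apothem 0.8 → ∉ W
#4 (0, 2, 2, 2): internal (0.00000, 0.82843); octagon support 0.82843 vs apothem 0.8 → ∉ W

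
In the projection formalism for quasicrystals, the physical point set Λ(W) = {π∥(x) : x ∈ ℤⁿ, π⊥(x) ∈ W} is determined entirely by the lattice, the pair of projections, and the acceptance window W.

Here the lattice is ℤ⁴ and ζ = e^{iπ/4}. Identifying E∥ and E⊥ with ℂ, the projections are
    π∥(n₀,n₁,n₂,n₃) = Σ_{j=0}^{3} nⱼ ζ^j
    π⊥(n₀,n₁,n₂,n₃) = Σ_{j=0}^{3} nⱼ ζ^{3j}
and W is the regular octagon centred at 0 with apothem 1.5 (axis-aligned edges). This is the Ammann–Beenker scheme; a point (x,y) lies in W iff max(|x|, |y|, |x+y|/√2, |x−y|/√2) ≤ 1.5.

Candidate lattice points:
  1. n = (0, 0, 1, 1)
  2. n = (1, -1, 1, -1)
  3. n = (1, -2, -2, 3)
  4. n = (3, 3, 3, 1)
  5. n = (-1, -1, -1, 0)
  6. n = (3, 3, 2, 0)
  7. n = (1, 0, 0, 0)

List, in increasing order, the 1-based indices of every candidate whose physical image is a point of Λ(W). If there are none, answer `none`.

With ζ = e^{iπ/4} the internal vectors are ζ^0,ζ^3,ζ^6,ζ^9.
#1 (0, 0, 1, 1): internal (0.7071, -0.2929); octagon support 0.7071 vs apothem 1.5 → ∈ W
#2 (1, -1, 1, -1): internal (1.0000, -2.4142); octagon support 2.4142 vs apothem 1.5 → ∉ W
#3 (1, -2, -2, 3): internal (4.5355, 2.7071); octagon support 5.1213 vs apothem 1.5 → ∉ W
#4 (3, 3, 3, 1): internal (1.5858, -0.1716); octagon support 1.5858 vs apothem 1.5 → ∉ W
#5 (-1, -1, -1, 0): internal (-0.2929, 0.2929); octagon support 0.4142 vs apothem 1.5 → ∈ W
#6 (3, 3, 2, 0): internal (0.8787, 0.1213); octagon support 0.8787 vs apothem 1.5 → ∈ W
#7 (1, 0, 0, 0): internal (1.0000, 0.0000); octagon support 1.0000 vs apothem 1.5 → ∈ W

1, 5, 6, 7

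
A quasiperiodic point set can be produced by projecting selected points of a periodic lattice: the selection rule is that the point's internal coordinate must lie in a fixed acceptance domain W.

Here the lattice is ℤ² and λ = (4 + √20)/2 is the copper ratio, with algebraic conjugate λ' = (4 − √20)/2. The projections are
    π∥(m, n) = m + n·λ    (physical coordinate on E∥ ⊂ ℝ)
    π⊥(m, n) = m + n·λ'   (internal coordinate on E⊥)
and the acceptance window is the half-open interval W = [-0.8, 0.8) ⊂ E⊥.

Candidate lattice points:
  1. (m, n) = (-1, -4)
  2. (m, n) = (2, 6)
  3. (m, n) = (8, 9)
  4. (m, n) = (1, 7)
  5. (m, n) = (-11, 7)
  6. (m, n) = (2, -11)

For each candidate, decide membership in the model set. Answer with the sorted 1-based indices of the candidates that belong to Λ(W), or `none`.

λ' = (4−√20)/2 ≈ -0.236068.
candidate 1: (m,n)=(-1,-4) → π∥ = -1-4·λ ≈ -17.944272, π⊥ = -1-4·λ' ≈ -0.055728 ∈ [-0.8, 0.8) ⇒ IN Λ
candidate 2: (m,n)=(2,6) → π∥ = 2+6·λ ≈ 27.416408, π⊥ = 2+6·λ' ≈ 0.583592 ∈ [-0.8, 0.8) ⇒ IN Λ
candidate 3: (m,n)=(8,9) → π∥ = 8+9·λ ≈ 46.124612, π⊥ = 8+9·λ' ≈ 5.875388 ∉ [-0.8, 0.8) ⇒ out
candidate 4: (m,n)=(1,7) → π∥ = 1+7·λ ≈ 30.652476, π⊥ = 1+7·λ' ≈ -0.652476 ∈ [-0.8, 0.8) ⇒ IN Λ
candidate 5: (m,n)=(-11,7) → π∥ = -11+7·λ ≈ 18.652476, π⊥ = -11+7·λ' ≈ -12.652476 ∉ [-0.8, 0.8) ⇒ out
candidate 6: (m,n)=(2,-11) → π∥ = 2-11·λ ≈ -44.596748, π⊥ = 2-11·λ' ≈ 4.596748 ∉ [-0.8, 0.8) ⇒ out

1, 2, 4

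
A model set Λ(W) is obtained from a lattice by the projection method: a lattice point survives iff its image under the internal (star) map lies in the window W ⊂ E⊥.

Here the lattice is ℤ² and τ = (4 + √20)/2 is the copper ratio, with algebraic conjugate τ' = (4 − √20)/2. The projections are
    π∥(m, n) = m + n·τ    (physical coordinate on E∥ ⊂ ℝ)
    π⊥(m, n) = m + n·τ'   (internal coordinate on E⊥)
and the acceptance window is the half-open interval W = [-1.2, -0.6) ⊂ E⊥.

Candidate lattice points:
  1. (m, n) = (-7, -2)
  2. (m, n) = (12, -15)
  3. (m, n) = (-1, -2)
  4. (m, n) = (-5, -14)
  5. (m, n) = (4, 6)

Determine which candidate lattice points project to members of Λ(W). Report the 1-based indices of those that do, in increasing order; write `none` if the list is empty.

Numerically τ ≈ 4.236068 and τ' = −1/τ ≈ -0.236068.
#1 (-7,-2): internal coord -7 + (-2)·τ' = -6.527864; -6.527864 ∉ [-1.2, -0.6) → out
#2 (12,-15): internal coord 12 + (-15)·τ' = +15.541020; +15.541020 ∉ [-1.2, -0.6) → out
#3 (-1,-2): internal coord -1 + (-2)·τ' = -0.527864; -0.527864 ∉ [-1.2, -0.6) → out
#4 (-5,-14): internal coord -5 + (-14)·τ' = -1.695048; -1.695048 ∉ [-1.2, -0.6) → out
#5 (4,6): internal coord 4 + (6)·τ' = +2.583592; +2.583592 ∉ [-1.2, -0.6) → out

none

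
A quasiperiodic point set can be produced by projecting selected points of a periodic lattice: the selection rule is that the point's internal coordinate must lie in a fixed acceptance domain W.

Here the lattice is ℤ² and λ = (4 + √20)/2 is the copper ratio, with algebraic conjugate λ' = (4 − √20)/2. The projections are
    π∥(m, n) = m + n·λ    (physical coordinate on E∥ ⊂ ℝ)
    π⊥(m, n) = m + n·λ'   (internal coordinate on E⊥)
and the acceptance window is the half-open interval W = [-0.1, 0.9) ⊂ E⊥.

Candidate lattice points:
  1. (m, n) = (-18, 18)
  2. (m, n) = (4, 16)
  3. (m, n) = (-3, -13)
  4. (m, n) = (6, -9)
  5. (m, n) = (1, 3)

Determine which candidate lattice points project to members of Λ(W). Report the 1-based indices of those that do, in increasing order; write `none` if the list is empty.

Compute λ' = (4−√20)/2 = -0.23607, so π⊥(m,n) = m -0.23607·n.
[1] lift (-18,18): star map gives -22.24922; window check -0.1 ≤ -22.24922 < 0.9 is false → out
[2] lift (4,16): star map gives 0.22291; window check -0.1 ≤ 0.22291 < 0.9 is true → IN Λ
[3] lift (-3,-13): star map gives 0.06888; window check -0.1 ≤ 0.06888 < 0.9 is true → IN Λ
[4] lift (6,-9): star map gives 8.12461; window check -0.1 ≤ 8.12461 < 0.9 is false → out
[5] lift (1,3): star map gives 0.29180; window check -0.1 ≤ 0.29180 < 0.9 is true → IN Λ

2, 3, 5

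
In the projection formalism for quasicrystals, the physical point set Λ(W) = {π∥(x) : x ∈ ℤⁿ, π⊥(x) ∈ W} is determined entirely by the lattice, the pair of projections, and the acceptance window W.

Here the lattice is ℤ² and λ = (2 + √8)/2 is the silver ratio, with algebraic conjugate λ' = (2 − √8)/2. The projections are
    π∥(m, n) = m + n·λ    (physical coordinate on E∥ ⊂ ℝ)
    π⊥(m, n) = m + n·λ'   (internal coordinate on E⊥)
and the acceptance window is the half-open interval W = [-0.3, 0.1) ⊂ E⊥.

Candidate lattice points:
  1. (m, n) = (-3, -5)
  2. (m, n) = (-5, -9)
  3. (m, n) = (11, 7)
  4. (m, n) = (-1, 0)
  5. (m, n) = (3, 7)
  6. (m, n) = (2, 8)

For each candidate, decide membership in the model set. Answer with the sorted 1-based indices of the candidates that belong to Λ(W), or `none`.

Numerically λ ≈ 2.4142 and λ' = −1/λ ≈ -0.4142.
#1 (-3,-5): internal coord -3 + (-5)·λ' = -0.9289; -0.9289 ∉ [-0.3, 0.1) → out
#2 (-5,-9): internal coord -5 + (-9)·λ' = -1.2721; -1.2721 ∉ [-0.3, 0.1) → out
#3 (11,7): internal coord 11 + (7)·λ' = +8.1005; +8.1005 ∉ [-0.3, 0.1) → out
#4 (-1,0): internal coord -1 + (0)·λ' = -1.0000; -1.0000 ∉ [-0.3, 0.1) → out
#5 (3,7): internal coord 3 + (7)·λ' = +0.1005; +0.1005 ∉ [-0.3, 0.1) → out
#6 (2,8): internal coord 2 + (8)·λ' = -1.3137; -1.3137 ∉ [-0.3, 0.1) → out

none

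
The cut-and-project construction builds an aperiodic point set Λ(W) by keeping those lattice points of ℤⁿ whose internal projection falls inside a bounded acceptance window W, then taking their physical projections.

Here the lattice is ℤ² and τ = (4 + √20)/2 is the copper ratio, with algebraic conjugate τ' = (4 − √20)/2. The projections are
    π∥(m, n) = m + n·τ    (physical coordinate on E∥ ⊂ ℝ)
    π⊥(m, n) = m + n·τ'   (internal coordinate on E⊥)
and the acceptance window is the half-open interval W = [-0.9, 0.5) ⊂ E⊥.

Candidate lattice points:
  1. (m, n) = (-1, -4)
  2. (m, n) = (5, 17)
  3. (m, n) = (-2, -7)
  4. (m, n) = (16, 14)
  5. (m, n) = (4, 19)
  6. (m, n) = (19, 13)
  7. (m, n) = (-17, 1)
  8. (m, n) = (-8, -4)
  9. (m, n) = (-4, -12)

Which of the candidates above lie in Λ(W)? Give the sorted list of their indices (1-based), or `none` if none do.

τ' = (4−√20)/2 ≈ -0.23607.
candidate 1: (m,n)=(-1,-4) → π∥ = -1-4·τ ≈ -17.94427, π⊥ = -1-4·τ' ≈ -0.05573 ∈ [-0.9, 0.5) ⇒ IN Λ
candidate 2: (m,n)=(5,17) → π∥ = 5+17·τ ≈ 77.01316, π⊥ = 5+17·τ' ≈ 0.98684 ∉ [-0.9, 0.5) ⇒ out
candidate 3: (m,n)=(-2,-7) → π∥ = -2-7·τ ≈ -31.65248, π⊥ = -2-7·τ' ≈ -0.34752 ∈ [-0.9, 0.5) ⇒ IN Λ
candidate 4: (m,n)=(16,14) → π∥ = 16+14·τ ≈ 75.30495, π⊥ = 16+14·τ' ≈ 12.69505 ∉ [-0.9, 0.5) ⇒ out
candidate 5: (m,n)=(4,19) → π∥ = 4+19·τ ≈ 84.48529, π⊥ = 4+19·τ' ≈ -0.48529 ∈ [-0.9, 0.5) ⇒ IN Λ
candidate 6: (m,n)=(19,13) → π∥ = 19+13·τ ≈ 74.06888, π⊥ = 19+13·τ' ≈ 15.93112 ∉ [-0.9, 0.5) ⇒ out
candidate 7: (m,n)=(-17,1) → π∥ = -17+1·τ ≈ -12.76393, π⊥ = -17+1·τ' ≈ -17.23607 ∉ [-0.9, 0.5) ⇒ out
candidate 8: (m,n)=(-8,-4) → π∥ = -8-4·τ ≈ -24.94427, π⊥ = -8-4·τ' ≈ -7.05573 ∉ [-0.9, 0.5) ⇒ out
candidate 9: (m,n)=(-4,-12) → π∥ = -4-12·τ ≈ -54.83282, π⊥ = -4-12·τ' ≈ -1.16718 ∉ [-0.9, 0.5) ⇒ out

1, 3, 5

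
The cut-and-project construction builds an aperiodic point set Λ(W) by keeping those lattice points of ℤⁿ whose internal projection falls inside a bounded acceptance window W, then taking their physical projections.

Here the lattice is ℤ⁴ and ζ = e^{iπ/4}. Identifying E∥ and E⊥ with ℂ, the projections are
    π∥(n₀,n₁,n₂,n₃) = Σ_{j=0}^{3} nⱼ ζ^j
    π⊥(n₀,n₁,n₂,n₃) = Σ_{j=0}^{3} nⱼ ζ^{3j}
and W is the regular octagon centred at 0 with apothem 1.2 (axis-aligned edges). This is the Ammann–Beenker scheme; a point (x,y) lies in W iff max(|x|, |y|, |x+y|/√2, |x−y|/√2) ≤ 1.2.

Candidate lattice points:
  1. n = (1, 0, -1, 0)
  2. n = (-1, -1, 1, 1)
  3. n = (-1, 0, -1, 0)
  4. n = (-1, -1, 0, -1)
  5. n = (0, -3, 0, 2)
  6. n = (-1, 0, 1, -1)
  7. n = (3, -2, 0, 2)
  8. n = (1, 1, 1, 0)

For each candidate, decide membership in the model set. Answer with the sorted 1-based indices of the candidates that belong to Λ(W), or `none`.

Internal map: ζ^{3j} for j=0..3 gives (1,0), (−√2/2,√2/2), (0,−1), (√2/2,√2/2).
#1 (1, 0, -1, 0): internal (1.00000, 1.00000); octagon support 1.41421 vs apothem 1.2 → ∉ W
#2 (-1, -1, 1, 1): internal (0.41421, -1.00000); octagon support 1.00000 vs apothem 1.2 → ∈ W
#3 (-1, 0, -1, 0): internal (-1.00000, 1.00000); octagon support 1.41421 vs apothem 1.2 → ∉ W
#4 (-1, -1, 0, -1): internal (-1.00000, -1.41421); octagon support 1.70711 vs apothem 1.2 → ∉ W
#5 (0, -3, 0, 2): internal (3.53553, -0.70711); octagon support 3.53553 vs apothem 1.2 → ∉ W
#6 (-1, 0, 1, -1): internal (-1.70711, -1.70711); octagon support 2.41421 vs apothem 1.2 → ∉ W
#7 (3, -2, 0, 2): internal (5.82843, 0.00000); octagon support 5.82843 vs apothem 1.2 → ∉ W
#8 (1, 1, 1, 0): internal (0.29289, -0.29289); octagon support 0.41421 vs apothem 1.2 → ∈ W

2, 8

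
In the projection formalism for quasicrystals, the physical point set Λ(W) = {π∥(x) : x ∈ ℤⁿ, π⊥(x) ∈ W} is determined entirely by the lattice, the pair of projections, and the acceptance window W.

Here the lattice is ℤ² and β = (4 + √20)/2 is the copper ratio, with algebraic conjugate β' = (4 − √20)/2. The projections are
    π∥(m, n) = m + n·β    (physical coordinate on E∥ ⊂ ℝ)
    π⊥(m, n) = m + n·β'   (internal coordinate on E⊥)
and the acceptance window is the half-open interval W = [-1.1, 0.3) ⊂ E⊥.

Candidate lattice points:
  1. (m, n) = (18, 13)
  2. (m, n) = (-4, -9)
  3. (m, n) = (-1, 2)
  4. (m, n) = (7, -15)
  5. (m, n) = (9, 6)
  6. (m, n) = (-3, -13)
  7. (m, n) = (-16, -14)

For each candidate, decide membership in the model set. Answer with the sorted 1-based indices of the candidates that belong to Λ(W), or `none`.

Numerically β ≈ 4.2361 and β' = −1/β ≈ -0.2361.
#1 (18,13): internal coord 18 + (13)·β' = +14.9311; +14.9311 ∉ [-1.1, 0.3) → out
#2 (-4,-9): internal coord -4 + (-9)·β' = -1.8754; -1.8754 ∉ [-1.1, 0.3) → out
#3 (-1,2): internal coord -1 + (2)·β' = -1.4721; -1.4721 ∉ [-1.1, 0.3) → out
#4 (7,-15): internal coord 7 + (-15)·β' = +10.5410; +10.5410 ∉ [-1.1, 0.3) → out
#5 (9,6): internal coord 9 + (6)·β' = +7.5836; +7.5836 ∉ [-1.1, 0.3) → out
#6 (-3,-13): internal coord -3 + (-13)·β' = +0.0689; +0.0689 ∈ [-1.1, 0.3) → IN Λ
#7 (-16,-14): internal coord -16 + (-14)·β' = -12.6950; -12.6950 ∉ [-1.1, 0.3) → out

6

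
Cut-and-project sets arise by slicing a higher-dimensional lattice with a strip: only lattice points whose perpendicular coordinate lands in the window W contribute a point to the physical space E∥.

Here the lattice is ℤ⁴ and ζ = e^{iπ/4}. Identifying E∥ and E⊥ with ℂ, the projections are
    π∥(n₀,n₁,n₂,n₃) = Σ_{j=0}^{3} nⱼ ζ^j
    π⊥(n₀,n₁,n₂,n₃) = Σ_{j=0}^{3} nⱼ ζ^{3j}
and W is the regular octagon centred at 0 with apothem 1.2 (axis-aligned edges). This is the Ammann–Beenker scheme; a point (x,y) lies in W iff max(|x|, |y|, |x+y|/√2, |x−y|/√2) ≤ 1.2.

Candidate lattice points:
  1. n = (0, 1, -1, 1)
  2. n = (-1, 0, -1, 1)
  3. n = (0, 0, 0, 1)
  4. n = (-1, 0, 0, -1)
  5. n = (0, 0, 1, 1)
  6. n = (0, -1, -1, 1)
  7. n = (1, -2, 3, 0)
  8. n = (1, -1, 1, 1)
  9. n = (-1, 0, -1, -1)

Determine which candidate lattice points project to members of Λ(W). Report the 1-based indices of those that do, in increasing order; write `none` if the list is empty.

3, 5

Internal map: ζ^{3j} for j=0..3 gives (1,0), (−√2/2,√2/2), (0,−1), (√2/2,√2/2).
#1 (0, 1, -1, 1): internal (0.0000, 2.4142); octagon support 2.4142 vs apothem 1.2 → ∉ W
#2 (-1, 0, -1, 1): internal (-0.2929, 1.7071); octagon support 1.7071 vs apothem 1.2 → ∉ W
#3 (0, 0, 0, 1): internal (0.7071, 0.7071); octagon support 1.0000 vs apothem 1.2 → ∈ W
#4 (-1, 0, 0, -1): internal (-1.7071, -0.7071); octagon support 1.7071 vs apothem 1.2 → ∉ W
#5 (0, 0, 1, 1): internal (0.7071, -0.2929); octagon support 0.7071 vs apothem 1.2 → ∈ W
#6 (0, -1, -1, 1): internal (1.4142, 1.0000); octagon support 1.7071 vs apothem 1.2 → ∉ W
#7 (1, -2, 3, 0): internal (2.4142, -4.4142); octagon support 4.8284 vs apothem 1.2 → ∉ W
#8 (1, -1, 1, 1): internal (2.4142, -1.0000); octagon support 2.4142 vs apothem 1.2 → ∉ W
#9 (-1, 0, -1, -1): internal (-1.7071, 0.2929); octagon support 1.7071 vs apothem 1.2 → ∉ W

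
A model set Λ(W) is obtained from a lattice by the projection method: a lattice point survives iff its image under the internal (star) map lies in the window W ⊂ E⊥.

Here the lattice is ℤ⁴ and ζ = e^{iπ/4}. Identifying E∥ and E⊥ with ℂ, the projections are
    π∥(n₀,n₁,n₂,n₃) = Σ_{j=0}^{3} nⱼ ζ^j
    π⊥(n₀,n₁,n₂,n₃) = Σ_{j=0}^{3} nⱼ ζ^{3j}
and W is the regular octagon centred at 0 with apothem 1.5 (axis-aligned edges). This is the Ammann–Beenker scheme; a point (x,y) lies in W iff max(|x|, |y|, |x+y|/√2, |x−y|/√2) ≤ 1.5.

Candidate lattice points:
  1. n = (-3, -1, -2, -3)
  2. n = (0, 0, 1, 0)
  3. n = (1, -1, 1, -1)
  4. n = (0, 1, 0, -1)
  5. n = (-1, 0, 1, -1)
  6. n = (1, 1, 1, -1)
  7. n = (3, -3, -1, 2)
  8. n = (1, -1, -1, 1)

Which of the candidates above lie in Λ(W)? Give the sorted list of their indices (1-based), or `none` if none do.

2, 4, 6

With ζ = e^{iπ/4} the internal vectors are ζ^0,ζ^3,ζ^6,ζ^9.
#1 (-3, -1, -2, -3): internal (-4.4142, -0.8284); octagon support 4.4142 vs apothem 1.5 → ∉ W
#2 (0, 0, 1, 0): internal (0.0000, -1.0000); octagon support 1.0000 vs apothem 1.5 → ∈ W
#3 (1, -1, 1, -1): internal (1.0000, -2.4142); octagon support 2.4142 vs apothem 1.5 → ∉ W
#4 (0, 1, 0, -1): internal (-1.4142, 0.0000); octagon support 1.4142 vs apothem 1.5 → ∈ W
#5 (-1, 0, 1, -1): internal (-1.7071, -1.7071); octagon support 2.4142 vs apothem 1.5 → ∉ W
#6 (1, 1, 1, -1): internal (-0.4142, -1.0000); octagon support 1.0000 vs apothem 1.5 → ∈ W
#7 (3, -3, -1, 2): internal (6.5355, 0.2929); octagon support 6.5355 vs apothem 1.5 → ∉ W
#8 (1, -1, -1, 1): internal (2.4142, 1.0000); octagon support 2.4142 vs apothem 1.5 → ∉ W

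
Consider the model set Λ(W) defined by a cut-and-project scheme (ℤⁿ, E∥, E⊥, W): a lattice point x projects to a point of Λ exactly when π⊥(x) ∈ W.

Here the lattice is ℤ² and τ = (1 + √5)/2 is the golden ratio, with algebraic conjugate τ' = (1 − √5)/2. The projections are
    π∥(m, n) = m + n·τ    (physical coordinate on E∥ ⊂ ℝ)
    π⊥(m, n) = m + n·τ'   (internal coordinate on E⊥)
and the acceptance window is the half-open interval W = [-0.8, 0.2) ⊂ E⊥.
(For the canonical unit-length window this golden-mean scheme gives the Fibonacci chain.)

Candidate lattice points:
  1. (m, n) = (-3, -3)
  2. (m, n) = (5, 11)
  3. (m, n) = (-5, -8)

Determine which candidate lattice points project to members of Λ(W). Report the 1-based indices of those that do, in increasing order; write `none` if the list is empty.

τ' = (1−√5)/2 ≈ -0.6180.
#1 (-3,-3): internal coord -3 + (-3)·τ' = -1.1459; -1.1459 ∉ [-0.8, 0.2) → out
#2 (5,11): internal coord 5 + (11)·τ' = -1.7984; -1.7984 ∉ [-0.8, 0.2) → out
#3 (-5,-8): internal coord -5 + (-8)·τ' = -0.0557; -0.0557 ∈ [-0.8, 0.2) → IN Λ

3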